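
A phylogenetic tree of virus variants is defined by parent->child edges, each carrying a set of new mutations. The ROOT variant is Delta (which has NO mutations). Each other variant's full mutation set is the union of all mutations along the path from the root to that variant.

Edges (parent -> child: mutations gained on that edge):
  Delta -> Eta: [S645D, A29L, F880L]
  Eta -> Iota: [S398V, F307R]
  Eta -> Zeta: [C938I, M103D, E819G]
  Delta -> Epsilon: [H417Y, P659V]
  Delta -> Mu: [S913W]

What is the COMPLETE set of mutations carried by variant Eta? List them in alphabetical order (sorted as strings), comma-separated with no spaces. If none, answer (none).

At Delta: gained [] -> total []
At Eta: gained ['S645D', 'A29L', 'F880L'] -> total ['A29L', 'F880L', 'S645D']

Answer: A29L,F880L,S645D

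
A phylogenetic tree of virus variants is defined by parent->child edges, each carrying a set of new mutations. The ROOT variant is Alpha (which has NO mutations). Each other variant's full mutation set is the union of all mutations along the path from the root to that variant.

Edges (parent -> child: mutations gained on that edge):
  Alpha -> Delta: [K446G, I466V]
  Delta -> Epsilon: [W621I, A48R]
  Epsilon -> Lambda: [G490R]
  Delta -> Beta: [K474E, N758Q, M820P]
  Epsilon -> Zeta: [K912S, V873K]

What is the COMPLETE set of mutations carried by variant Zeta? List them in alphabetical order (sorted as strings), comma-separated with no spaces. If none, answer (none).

At Alpha: gained [] -> total []
At Delta: gained ['K446G', 'I466V'] -> total ['I466V', 'K446G']
At Epsilon: gained ['W621I', 'A48R'] -> total ['A48R', 'I466V', 'K446G', 'W621I']
At Zeta: gained ['K912S', 'V873K'] -> total ['A48R', 'I466V', 'K446G', 'K912S', 'V873K', 'W621I']

Answer: A48R,I466V,K446G,K912S,V873K,W621I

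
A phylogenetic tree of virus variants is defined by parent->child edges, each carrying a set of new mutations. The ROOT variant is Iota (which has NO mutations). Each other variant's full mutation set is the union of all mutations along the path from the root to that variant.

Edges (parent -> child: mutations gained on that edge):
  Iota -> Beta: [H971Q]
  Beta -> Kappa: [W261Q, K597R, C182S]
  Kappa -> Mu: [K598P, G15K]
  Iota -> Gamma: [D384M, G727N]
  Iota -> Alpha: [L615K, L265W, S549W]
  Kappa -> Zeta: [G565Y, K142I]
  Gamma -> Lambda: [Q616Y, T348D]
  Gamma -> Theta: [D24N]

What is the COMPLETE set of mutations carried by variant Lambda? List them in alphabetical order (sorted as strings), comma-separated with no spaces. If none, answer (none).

Answer: D384M,G727N,Q616Y,T348D

Derivation:
At Iota: gained [] -> total []
At Gamma: gained ['D384M', 'G727N'] -> total ['D384M', 'G727N']
At Lambda: gained ['Q616Y', 'T348D'] -> total ['D384M', 'G727N', 'Q616Y', 'T348D']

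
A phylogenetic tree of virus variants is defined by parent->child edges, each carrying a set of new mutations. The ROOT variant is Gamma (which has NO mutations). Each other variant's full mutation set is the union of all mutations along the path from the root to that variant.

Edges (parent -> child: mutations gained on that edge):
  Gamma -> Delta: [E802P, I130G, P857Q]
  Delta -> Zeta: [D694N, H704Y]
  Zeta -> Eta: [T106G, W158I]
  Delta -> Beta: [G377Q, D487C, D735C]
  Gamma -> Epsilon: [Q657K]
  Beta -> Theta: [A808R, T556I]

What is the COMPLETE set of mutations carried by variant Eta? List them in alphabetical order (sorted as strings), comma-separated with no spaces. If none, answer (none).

Answer: D694N,E802P,H704Y,I130G,P857Q,T106G,W158I

Derivation:
At Gamma: gained [] -> total []
At Delta: gained ['E802P', 'I130G', 'P857Q'] -> total ['E802P', 'I130G', 'P857Q']
At Zeta: gained ['D694N', 'H704Y'] -> total ['D694N', 'E802P', 'H704Y', 'I130G', 'P857Q']
At Eta: gained ['T106G', 'W158I'] -> total ['D694N', 'E802P', 'H704Y', 'I130G', 'P857Q', 'T106G', 'W158I']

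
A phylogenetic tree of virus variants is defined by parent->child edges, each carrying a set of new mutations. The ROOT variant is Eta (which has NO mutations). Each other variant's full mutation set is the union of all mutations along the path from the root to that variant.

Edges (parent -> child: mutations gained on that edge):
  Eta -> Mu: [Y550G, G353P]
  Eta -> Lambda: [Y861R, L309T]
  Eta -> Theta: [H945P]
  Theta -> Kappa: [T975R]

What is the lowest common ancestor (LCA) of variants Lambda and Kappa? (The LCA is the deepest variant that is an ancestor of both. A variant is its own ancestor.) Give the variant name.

Path from root to Lambda: Eta -> Lambda
  ancestors of Lambda: {Eta, Lambda}
Path from root to Kappa: Eta -> Theta -> Kappa
  ancestors of Kappa: {Eta, Theta, Kappa}
Common ancestors: {Eta}
Walk up from Kappa: Kappa (not in ancestors of Lambda), Theta (not in ancestors of Lambda), Eta (in ancestors of Lambda)
Deepest common ancestor (LCA) = Eta

Answer: Eta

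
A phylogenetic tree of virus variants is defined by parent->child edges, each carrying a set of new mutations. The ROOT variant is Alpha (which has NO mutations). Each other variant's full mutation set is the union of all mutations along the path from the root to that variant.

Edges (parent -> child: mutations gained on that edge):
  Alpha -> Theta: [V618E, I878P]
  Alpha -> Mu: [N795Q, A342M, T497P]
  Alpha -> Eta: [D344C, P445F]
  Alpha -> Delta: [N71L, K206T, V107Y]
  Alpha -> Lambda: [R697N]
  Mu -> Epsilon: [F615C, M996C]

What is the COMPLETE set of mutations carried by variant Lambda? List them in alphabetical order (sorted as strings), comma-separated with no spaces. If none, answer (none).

Answer: R697N

Derivation:
At Alpha: gained [] -> total []
At Lambda: gained ['R697N'] -> total ['R697N']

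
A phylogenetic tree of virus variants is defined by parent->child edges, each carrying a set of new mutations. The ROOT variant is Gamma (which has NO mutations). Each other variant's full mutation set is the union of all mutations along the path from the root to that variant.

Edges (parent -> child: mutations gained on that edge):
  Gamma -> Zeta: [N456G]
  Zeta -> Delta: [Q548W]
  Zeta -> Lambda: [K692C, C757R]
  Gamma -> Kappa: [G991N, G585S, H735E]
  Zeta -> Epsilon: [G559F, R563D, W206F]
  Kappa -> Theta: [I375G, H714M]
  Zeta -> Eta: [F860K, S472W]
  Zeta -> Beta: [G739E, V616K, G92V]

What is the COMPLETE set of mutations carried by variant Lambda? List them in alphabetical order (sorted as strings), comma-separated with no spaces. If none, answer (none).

At Gamma: gained [] -> total []
At Zeta: gained ['N456G'] -> total ['N456G']
At Lambda: gained ['K692C', 'C757R'] -> total ['C757R', 'K692C', 'N456G']

Answer: C757R,K692C,N456G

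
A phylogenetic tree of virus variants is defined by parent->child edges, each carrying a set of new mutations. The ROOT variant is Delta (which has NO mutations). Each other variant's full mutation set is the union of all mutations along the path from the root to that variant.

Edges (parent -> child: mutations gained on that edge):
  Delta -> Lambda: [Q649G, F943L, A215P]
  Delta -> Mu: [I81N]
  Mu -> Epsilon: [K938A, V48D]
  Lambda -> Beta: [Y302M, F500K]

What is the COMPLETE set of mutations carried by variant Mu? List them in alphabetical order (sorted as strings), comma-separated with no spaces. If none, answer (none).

Answer: I81N

Derivation:
At Delta: gained [] -> total []
At Mu: gained ['I81N'] -> total ['I81N']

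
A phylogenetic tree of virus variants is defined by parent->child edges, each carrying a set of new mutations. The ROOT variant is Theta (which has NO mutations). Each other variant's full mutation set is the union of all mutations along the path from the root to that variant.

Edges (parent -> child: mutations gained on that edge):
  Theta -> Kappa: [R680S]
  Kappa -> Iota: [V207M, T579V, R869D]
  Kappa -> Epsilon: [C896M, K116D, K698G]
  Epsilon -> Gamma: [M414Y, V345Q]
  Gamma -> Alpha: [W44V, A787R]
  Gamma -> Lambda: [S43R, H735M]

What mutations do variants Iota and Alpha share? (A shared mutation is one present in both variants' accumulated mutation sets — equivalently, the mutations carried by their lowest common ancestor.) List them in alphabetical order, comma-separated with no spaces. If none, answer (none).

Accumulating mutations along path to Iota:
  At Theta: gained [] -> total []
  At Kappa: gained ['R680S'] -> total ['R680S']
  At Iota: gained ['V207M', 'T579V', 'R869D'] -> total ['R680S', 'R869D', 'T579V', 'V207M']
Mutations(Iota) = ['R680S', 'R869D', 'T579V', 'V207M']
Accumulating mutations along path to Alpha:
  At Theta: gained [] -> total []
  At Kappa: gained ['R680S'] -> total ['R680S']
  At Epsilon: gained ['C896M', 'K116D', 'K698G'] -> total ['C896M', 'K116D', 'K698G', 'R680S']
  At Gamma: gained ['M414Y', 'V345Q'] -> total ['C896M', 'K116D', 'K698G', 'M414Y', 'R680S', 'V345Q']
  At Alpha: gained ['W44V', 'A787R'] -> total ['A787R', 'C896M', 'K116D', 'K698G', 'M414Y', 'R680S', 'V345Q', 'W44V']
Mutations(Alpha) = ['A787R', 'C896M', 'K116D', 'K698G', 'M414Y', 'R680S', 'V345Q', 'W44V']
Intersection: ['R680S', 'R869D', 'T579V', 'V207M'] ∩ ['A787R', 'C896M', 'K116D', 'K698G', 'M414Y', 'R680S', 'V345Q', 'W44V'] = ['R680S']

Answer: R680S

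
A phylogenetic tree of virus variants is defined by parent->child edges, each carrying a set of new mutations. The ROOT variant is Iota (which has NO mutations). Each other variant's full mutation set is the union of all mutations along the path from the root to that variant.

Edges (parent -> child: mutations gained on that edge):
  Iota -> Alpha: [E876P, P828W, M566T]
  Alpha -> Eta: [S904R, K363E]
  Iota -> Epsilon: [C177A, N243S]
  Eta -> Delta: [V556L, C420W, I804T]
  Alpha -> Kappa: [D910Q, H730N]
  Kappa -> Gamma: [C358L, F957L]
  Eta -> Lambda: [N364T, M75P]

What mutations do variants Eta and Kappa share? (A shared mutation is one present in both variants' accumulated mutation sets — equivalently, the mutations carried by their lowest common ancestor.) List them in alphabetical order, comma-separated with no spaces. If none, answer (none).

Accumulating mutations along path to Eta:
  At Iota: gained [] -> total []
  At Alpha: gained ['E876P', 'P828W', 'M566T'] -> total ['E876P', 'M566T', 'P828W']
  At Eta: gained ['S904R', 'K363E'] -> total ['E876P', 'K363E', 'M566T', 'P828W', 'S904R']
Mutations(Eta) = ['E876P', 'K363E', 'M566T', 'P828W', 'S904R']
Accumulating mutations along path to Kappa:
  At Iota: gained [] -> total []
  At Alpha: gained ['E876P', 'P828W', 'M566T'] -> total ['E876P', 'M566T', 'P828W']
  At Kappa: gained ['D910Q', 'H730N'] -> total ['D910Q', 'E876P', 'H730N', 'M566T', 'P828W']
Mutations(Kappa) = ['D910Q', 'E876P', 'H730N', 'M566T', 'P828W']
Intersection: ['E876P', 'K363E', 'M566T', 'P828W', 'S904R'] ∩ ['D910Q', 'E876P', 'H730N', 'M566T', 'P828W'] = ['E876P', 'M566T', 'P828W']

Answer: E876P,M566T,P828W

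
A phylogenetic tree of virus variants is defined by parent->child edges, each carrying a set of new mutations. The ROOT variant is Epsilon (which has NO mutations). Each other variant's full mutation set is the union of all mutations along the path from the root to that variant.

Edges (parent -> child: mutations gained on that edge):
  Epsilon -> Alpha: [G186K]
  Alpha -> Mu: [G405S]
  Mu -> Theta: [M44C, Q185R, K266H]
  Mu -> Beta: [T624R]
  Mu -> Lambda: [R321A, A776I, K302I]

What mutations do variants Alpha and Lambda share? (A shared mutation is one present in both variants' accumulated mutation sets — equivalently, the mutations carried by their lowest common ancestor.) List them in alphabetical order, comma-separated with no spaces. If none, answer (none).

Answer: G186K

Derivation:
Accumulating mutations along path to Alpha:
  At Epsilon: gained [] -> total []
  At Alpha: gained ['G186K'] -> total ['G186K']
Mutations(Alpha) = ['G186K']
Accumulating mutations along path to Lambda:
  At Epsilon: gained [] -> total []
  At Alpha: gained ['G186K'] -> total ['G186K']
  At Mu: gained ['G405S'] -> total ['G186K', 'G405S']
  At Lambda: gained ['R321A', 'A776I', 'K302I'] -> total ['A776I', 'G186K', 'G405S', 'K302I', 'R321A']
Mutations(Lambda) = ['A776I', 'G186K', 'G405S', 'K302I', 'R321A']
Intersection: ['G186K'] ∩ ['A776I', 'G186K', 'G405S', 'K302I', 'R321A'] = ['G186K']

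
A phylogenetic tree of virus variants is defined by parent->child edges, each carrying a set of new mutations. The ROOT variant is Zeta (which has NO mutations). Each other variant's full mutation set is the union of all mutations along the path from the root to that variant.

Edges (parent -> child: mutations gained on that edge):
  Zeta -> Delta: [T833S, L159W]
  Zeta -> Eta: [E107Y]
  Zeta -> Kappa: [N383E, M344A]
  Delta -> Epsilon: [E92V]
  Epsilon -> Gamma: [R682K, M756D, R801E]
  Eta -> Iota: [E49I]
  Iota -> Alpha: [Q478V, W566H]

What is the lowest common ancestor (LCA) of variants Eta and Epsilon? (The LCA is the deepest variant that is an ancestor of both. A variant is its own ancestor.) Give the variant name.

Answer: Zeta

Derivation:
Path from root to Eta: Zeta -> Eta
  ancestors of Eta: {Zeta, Eta}
Path from root to Epsilon: Zeta -> Delta -> Epsilon
  ancestors of Epsilon: {Zeta, Delta, Epsilon}
Common ancestors: {Zeta}
Walk up from Epsilon: Epsilon (not in ancestors of Eta), Delta (not in ancestors of Eta), Zeta (in ancestors of Eta)
Deepest common ancestor (LCA) = Zeta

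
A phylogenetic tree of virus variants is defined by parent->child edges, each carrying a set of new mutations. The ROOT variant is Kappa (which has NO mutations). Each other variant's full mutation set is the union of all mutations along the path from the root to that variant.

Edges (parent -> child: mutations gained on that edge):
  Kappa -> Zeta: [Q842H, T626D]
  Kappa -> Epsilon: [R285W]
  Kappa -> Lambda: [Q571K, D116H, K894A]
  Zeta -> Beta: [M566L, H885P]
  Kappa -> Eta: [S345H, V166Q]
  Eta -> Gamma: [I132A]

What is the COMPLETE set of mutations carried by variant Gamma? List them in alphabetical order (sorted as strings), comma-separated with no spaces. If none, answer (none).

At Kappa: gained [] -> total []
At Eta: gained ['S345H', 'V166Q'] -> total ['S345H', 'V166Q']
At Gamma: gained ['I132A'] -> total ['I132A', 'S345H', 'V166Q']

Answer: I132A,S345H,V166Q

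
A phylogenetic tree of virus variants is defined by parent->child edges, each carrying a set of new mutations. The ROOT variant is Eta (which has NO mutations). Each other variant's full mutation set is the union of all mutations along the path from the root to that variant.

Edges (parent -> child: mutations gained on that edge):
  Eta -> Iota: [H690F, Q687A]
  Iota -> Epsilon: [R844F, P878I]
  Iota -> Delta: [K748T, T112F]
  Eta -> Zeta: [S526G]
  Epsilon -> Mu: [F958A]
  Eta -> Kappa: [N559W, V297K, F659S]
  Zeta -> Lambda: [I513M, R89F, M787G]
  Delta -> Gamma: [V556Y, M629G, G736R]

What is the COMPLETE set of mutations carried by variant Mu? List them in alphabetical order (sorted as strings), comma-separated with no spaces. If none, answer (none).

At Eta: gained [] -> total []
At Iota: gained ['H690F', 'Q687A'] -> total ['H690F', 'Q687A']
At Epsilon: gained ['R844F', 'P878I'] -> total ['H690F', 'P878I', 'Q687A', 'R844F']
At Mu: gained ['F958A'] -> total ['F958A', 'H690F', 'P878I', 'Q687A', 'R844F']

Answer: F958A,H690F,P878I,Q687A,R844F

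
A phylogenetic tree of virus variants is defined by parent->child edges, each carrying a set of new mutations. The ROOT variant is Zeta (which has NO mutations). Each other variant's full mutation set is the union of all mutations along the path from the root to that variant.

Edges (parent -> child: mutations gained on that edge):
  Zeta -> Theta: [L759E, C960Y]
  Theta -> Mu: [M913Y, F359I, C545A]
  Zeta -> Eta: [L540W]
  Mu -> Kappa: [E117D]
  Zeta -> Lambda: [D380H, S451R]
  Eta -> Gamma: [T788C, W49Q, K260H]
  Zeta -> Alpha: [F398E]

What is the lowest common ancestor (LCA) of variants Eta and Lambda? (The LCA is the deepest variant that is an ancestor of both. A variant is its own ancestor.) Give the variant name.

Answer: Zeta

Derivation:
Path from root to Eta: Zeta -> Eta
  ancestors of Eta: {Zeta, Eta}
Path from root to Lambda: Zeta -> Lambda
  ancestors of Lambda: {Zeta, Lambda}
Common ancestors: {Zeta}
Walk up from Lambda: Lambda (not in ancestors of Eta), Zeta (in ancestors of Eta)
Deepest common ancestor (LCA) = Zeta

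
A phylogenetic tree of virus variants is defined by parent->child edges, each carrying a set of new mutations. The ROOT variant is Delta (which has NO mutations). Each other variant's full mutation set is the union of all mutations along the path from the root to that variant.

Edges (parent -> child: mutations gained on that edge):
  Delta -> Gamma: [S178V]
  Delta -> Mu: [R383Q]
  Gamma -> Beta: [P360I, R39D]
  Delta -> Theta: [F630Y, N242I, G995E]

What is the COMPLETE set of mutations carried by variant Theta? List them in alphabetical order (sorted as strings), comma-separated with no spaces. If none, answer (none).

Answer: F630Y,G995E,N242I

Derivation:
At Delta: gained [] -> total []
At Theta: gained ['F630Y', 'N242I', 'G995E'] -> total ['F630Y', 'G995E', 'N242I']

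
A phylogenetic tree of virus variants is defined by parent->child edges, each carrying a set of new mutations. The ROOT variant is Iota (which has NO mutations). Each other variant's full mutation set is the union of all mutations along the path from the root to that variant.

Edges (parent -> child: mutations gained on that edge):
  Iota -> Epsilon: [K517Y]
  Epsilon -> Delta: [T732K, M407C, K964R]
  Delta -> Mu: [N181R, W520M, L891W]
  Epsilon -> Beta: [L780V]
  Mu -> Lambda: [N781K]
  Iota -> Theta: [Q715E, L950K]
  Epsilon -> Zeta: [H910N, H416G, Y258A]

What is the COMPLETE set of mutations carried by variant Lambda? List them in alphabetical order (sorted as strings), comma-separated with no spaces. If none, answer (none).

At Iota: gained [] -> total []
At Epsilon: gained ['K517Y'] -> total ['K517Y']
At Delta: gained ['T732K', 'M407C', 'K964R'] -> total ['K517Y', 'K964R', 'M407C', 'T732K']
At Mu: gained ['N181R', 'W520M', 'L891W'] -> total ['K517Y', 'K964R', 'L891W', 'M407C', 'N181R', 'T732K', 'W520M']
At Lambda: gained ['N781K'] -> total ['K517Y', 'K964R', 'L891W', 'M407C', 'N181R', 'N781K', 'T732K', 'W520M']

Answer: K517Y,K964R,L891W,M407C,N181R,N781K,T732K,W520M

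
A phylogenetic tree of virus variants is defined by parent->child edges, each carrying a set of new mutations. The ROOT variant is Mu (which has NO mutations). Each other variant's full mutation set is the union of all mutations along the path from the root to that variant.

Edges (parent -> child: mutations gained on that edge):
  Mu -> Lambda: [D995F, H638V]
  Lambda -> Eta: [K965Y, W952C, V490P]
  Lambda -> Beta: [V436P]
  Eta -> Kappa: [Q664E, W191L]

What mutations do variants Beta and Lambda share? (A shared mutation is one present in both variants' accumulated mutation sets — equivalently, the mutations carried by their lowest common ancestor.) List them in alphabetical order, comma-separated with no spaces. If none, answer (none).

Accumulating mutations along path to Beta:
  At Mu: gained [] -> total []
  At Lambda: gained ['D995F', 'H638V'] -> total ['D995F', 'H638V']
  At Beta: gained ['V436P'] -> total ['D995F', 'H638V', 'V436P']
Mutations(Beta) = ['D995F', 'H638V', 'V436P']
Accumulating mutations along path to Lambda:
  At Mu: gained [] -> total []
  At Lambda: gained ['D995F', 'H638V'] -> total ['D995F', 'H638V']
Mutations(Lambda) = ['D995F', 'H638V']
Intersection: ['D995F', 'H638V', 'V436P'] ∩ ['D995F', 'H638V'] = ['D995F', 'H638V']

Answer: D995F,H638V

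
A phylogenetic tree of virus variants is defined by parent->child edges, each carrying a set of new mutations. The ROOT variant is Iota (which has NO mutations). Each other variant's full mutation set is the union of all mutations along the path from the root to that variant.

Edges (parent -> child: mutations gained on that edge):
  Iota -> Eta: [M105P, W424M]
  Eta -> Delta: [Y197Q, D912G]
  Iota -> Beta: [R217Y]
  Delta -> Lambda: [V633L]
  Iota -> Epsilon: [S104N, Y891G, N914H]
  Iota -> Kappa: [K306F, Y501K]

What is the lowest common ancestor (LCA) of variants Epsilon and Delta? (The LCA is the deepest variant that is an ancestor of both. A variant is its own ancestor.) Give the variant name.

Path from root to Epsilon: Iota -> Epsilon
  ancestors of Epsilon: {Iota, Epsilon}
Path from root to Delta: Iota -> Eta -> Delta
  ancestors of Delta: {Iota, Eta, Delta}
Common ancestors: {Iota}
Walk up from Delta: Delta (not in ancestors of Epsilon), Eta (not in ancestors of Epsilon), Iota (in ancestors of Epsilon)
Deepest common ancestor (LCA) = Iota

Answer: Iota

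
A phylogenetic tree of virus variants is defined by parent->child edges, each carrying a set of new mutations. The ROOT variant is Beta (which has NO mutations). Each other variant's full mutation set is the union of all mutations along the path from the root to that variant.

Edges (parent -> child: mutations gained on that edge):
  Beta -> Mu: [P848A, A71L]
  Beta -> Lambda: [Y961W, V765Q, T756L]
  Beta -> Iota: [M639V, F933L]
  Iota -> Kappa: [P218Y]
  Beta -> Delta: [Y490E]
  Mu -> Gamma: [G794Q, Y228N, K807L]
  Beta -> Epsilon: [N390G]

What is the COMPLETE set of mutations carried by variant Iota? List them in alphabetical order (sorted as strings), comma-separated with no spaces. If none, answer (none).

Answer: F933L,M639V

Derivation:
At Beta: gained [] -> total []
At Iota: gained ['M639V', 'F933L'] -> total ['F933L', 'M639V']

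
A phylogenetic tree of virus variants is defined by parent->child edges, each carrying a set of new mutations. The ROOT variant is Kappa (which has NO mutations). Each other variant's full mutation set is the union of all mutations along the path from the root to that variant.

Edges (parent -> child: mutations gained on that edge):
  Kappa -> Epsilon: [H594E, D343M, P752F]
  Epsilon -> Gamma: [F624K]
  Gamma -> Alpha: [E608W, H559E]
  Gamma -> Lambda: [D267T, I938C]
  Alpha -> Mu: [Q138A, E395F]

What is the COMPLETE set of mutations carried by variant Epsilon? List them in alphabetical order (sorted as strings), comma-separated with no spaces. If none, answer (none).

At Kappa: gained [] -> total []
At Epsilon: gained ['H594E', 'D343M', 'P752F'] -> total ['D343M', 'H594E', 'P752F']

Answer: D343M,H594E,P752F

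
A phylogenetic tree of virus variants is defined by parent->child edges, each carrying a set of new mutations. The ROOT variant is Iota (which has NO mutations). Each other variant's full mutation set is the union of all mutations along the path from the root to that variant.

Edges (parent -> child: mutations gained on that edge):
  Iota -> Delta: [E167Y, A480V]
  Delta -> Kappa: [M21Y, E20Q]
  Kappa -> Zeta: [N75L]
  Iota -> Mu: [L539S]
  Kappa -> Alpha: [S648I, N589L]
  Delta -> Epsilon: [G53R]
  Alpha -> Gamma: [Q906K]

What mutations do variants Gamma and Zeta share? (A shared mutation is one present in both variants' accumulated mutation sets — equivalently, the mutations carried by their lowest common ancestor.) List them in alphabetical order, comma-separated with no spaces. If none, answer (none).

Accumulating mutations along path to Gamma:
  At Iota: gained [] -> total []
  At Delta: gained ['E167Y', 'A480V'] -> total ['A480V', 'E167Y']
  At Kappa: gained ['M21Y', 'E20Q'] -> total ['A480V', 'E167Y', 'E20Q', 'M21Y']
  At Alpha: gained ['S648I', 'N589L'] -> total ['A480V', 'E167Y', 'E20Q', 'M21Y', 'N589L', 'S648I']
  At Gamma: gained ['Q906K'] -> total ['A480V', 'E167Y', 'E20Q', 'M21Y', 'N589L', 'Q906K', 'S648I']
Mutations(Gamma) = ['A480V', 'E167Y', 'E20Q', 'M21Y', 'N589L', 'Q906K', 'S648I']
Accumulating mutations along path to Zeta:
  At Iota: gained [] -> total []
  At Delta: gained ['E167Y', 'A480V'] -> total ['A480V', 'E167Y']
  At Kappa: gained ['M21Y', 'E20Q'] -> total ['A480V', 'E167Y', 'E20Q', 'M21Y']
  At Zeta: gained ['N75L'] -> total ['A480V', 'E167Y', 'E20Q', 'M21Y', 'N75L']
Mutations(Zeta) = ['A480V', 'E167Y', 'E20Q', 'M21Y', 'N75L']
Intersection: ['A480V', 'E167Y', 'E20Q', 'M21Y', 'N589L', 'Q906K', 'S648I'] ∩ ['A480V', 'E167Y', 'E20Q', 'M21Y', 'N75L'] = ['A480V', 'E167Y', 'E20Q', 'M21Y']

Answer: A480V,E167Y,E20Q,M21Y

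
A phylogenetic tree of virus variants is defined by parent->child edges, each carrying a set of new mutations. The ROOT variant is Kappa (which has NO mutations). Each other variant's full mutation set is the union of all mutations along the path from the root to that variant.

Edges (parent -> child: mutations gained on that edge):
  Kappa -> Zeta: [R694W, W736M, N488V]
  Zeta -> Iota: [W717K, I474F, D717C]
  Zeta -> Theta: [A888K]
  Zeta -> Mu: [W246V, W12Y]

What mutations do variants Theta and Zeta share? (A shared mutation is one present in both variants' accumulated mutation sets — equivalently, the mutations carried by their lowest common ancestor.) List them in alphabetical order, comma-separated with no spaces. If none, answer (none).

Accumulating mutations along path to Theta:
  At Kappa: gained [] -> total []
  At Zeta: gained ['R694W', 'W736M', 'N488V'] -> total ['N488V', 'R694W', 'W736M']
  At Theta: gained ['A888K'] -> total ['A888K', 'N488V', 'R694W', 'W736M']
Mutations(Theta) = ['A888K', 'N488V', 'R694W', 'W736M']
Accumulating mutations along path to Zeta:
  At Kappa: gained [] -> total []
  At Zeta: gained ['R694W', 'W736M', 'N488V'] -> total ['N488V', 'R694W', 'W736M']
Mutations(Zeta) = ['N488V', 'R694W', 'W736M']
Intersection: ['A888K', 'N488V', 'R694W', 'W736M'] ∩ ['N488V', 'R694W', 'W736M'] = ['N488V', 'R694W', 'W736M']

Answer: N488V,R694W,W736M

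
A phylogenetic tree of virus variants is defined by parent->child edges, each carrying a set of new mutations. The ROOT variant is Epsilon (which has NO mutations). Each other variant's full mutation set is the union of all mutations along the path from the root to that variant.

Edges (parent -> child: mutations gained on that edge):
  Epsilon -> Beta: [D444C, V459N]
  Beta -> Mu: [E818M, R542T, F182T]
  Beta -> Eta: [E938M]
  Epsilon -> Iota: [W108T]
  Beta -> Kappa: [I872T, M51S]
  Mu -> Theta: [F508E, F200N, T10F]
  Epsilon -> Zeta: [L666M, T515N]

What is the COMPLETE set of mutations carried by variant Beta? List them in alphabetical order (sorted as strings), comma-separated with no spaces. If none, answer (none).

At Epsilon: gained [] -> total []
At Beta: gained ['D444C', 'V459N'] -> total ['D444C', 'V459N']

Answer: D444C,V459N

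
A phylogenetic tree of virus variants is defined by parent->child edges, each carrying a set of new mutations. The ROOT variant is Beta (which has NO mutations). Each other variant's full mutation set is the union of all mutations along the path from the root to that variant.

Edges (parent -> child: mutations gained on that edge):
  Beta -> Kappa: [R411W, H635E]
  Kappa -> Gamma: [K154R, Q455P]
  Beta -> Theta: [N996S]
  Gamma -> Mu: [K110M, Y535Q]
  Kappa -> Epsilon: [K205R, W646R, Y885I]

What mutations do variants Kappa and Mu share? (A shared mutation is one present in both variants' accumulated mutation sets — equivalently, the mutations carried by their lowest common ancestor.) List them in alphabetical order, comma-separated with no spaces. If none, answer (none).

Answer: H635E,R411W

Derivation:
Accumulating mutations along path to Kappa:
  At Beta: gained [] -> total []
  At Kappa: gained ['R411W', 'H635E'] -> total ['H635E', 'R411W']
Mutations(Kappa) = ['H635E', 'R411W']
Accumulating mutations along path to Mu:
  At Beta: gained [] -> total []
  At Kappa: gained ['R411W', 'H635E'] -> total ['H635E', 'R411W']
  At Gamma: gained ['K154R', 'Q455P'] -> total ['H635E', 'K154R', 'Q455P', 'R411W']
  At Mu: gained ['K110M', 'Y535Q'] -> total ['H635E', 'K110M', 'K154R', 'Q455P', 'R411W', 'Y535Q']
Mutations(Mu) = ['H635E', 'K110M', 'K154R', 'Q455P', 'R411W', 'Y535Q']
Intersection: ['H635E', 'R411W'] ∩ ['H635E', 'K110M', 'K154R', 'Q455P', 'R411W', 'Y535Q'] = ['H635E', 'R411W']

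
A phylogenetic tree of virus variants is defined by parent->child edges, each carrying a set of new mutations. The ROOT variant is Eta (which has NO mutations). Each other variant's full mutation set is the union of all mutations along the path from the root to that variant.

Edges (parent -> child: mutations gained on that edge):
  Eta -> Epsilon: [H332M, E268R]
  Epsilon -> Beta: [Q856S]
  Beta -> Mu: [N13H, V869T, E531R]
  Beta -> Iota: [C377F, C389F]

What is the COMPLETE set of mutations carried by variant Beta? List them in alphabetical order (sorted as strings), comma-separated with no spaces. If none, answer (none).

At Eta: gained [] -> total []
At Epsilon: gained ['H332M', 'E268R'] -> total ['E268R', 'H332M']
At Beta: gained ['Q856S'] -> total ['E268R', 'H332M', 'Q856S']

Answer: E268R,H332M,Q856S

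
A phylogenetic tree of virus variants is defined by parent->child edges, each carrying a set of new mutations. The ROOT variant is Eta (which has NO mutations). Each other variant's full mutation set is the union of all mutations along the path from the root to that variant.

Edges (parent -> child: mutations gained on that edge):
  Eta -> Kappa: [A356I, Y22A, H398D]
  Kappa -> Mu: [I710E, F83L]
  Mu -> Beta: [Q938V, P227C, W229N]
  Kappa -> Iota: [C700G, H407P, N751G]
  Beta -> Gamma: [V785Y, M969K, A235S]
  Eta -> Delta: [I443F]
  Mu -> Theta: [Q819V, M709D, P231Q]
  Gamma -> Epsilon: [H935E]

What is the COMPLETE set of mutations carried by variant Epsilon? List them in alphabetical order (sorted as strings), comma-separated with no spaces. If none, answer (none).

Answer: A235S,A356I,F83L,H398D,H935E,I710E,M969K,P227C,Q938V,V785Y,W229N,Y22A

Derivation:
At Eta: gained [] -> total []
At Kappa: gained ['A356I', 'Y22A', 'H398D'] -> total ['A356I', 'H398D', 'Y22A']
At Mu: gained ['I710E', 'F83L'] -> total ['A356I', 'F83L', 'H398D', 'I710E', 'Y22A']
At Beta: gained ['Q938V', 'P227C', 'W229N'] -> total ['A356I', 'F83L', 'H398D', 'I710E', 'P227C', 'Q938V', 'W229N', 'Y22A']
At Gamma: gained ['V785Y', 'M969K', 'A235S'] -> total ['A235S', 'A356I', 'F83L', 'H398D', 'I710E', 'M969K', 'P227C', 'Q938V', 'V785Y', 'W229N', 'Y22A']
At Epsilon: gained ['H935E'] -> total ['A235S', 'A356I', 'F83L', 'H398D', 'H935E', 'I710E', 'M969K', 'P227C', 'Q938V', 'V785Y', 'W229N', 'Y22A']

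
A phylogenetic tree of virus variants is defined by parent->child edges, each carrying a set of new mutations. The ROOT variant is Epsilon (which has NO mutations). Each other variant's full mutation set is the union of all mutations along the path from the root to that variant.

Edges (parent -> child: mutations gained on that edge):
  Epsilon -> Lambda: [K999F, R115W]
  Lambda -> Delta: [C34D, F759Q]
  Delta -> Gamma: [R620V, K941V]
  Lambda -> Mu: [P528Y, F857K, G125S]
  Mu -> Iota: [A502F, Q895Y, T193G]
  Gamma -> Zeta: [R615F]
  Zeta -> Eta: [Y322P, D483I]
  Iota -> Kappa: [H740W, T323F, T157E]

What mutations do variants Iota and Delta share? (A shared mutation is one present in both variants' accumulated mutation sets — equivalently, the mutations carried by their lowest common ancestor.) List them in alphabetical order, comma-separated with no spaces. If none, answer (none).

Answer: K999F,R115W

Derivation:
Accumulating mutations along path to Iota:
  At Epsilon: gained [] -> total []
  At Lambda: gained ['K999F', 'R115W'] -> total ['K999F', 'R115W']
  At Mu: gained ['P528Y', 'F857K', 'G125S'] -> total ['F857K', 'G125S', 'K999F', 'P528Y', 'R115W']
  At Iota: gained ['A502F', 'Q895Y', 'T193G'] -> total ['A502F', 'F857K', 'G125S', 'K999F', 'P528Y', 'Q895Y', 'R115W', 'T193G']
Mutations(Iota) = ['A502F', 'F857K', 'G125S', 'K999F', 'P528Y', 'Q895Y', 'R115W', 'T193G']
Accumulating mutations along path to Delta:
  At Epsilon: gained [] -> total []
  At Lambda: gained ['K999F', 'R115W'] -> total ['K999F', 'R115W']
  At Delta: gained ['C34D', 'F759Q'] -> total ['C34D', 'F759Q', 'K999F', 'R115W']
Mutations(Delta) = ['C34D', 'F759Q', 'K999F', 'R115W']
Intersection: ['A502F', 'F857K', 'G125S', 'K999F', 'P528Y', 'Q895Y', 'R115W', 'T193G'] ∩ ['C34D', 'F759Q', 'K999F', 'R115W'] = ['K999F', 'R115W']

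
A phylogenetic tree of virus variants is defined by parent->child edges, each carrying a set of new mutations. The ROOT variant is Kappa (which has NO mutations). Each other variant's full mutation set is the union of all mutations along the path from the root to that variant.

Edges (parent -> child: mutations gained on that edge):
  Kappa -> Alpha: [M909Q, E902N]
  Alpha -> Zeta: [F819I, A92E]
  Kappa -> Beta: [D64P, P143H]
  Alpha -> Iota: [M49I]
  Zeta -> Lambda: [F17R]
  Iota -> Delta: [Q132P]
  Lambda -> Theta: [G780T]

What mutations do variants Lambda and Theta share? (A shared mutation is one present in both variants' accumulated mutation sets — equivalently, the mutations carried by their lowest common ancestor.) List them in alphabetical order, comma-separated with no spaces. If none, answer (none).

Accumulating mutations along path to Lambda:
  At Kappa: gained [] -> total []
  At Alpha: gained ['M909Q', 'E902N'] -> total ['E902N', 'M909Q']
  At Zeta: gained ['F819I', 'A92E'] -> total ['A92E', 'E902N', 'F819I', 'M909Q']
  At Lambda: gained ['F17R'] -> total ['A92E', 'E902N', 'F17R', 'F819I', 'M909Q']
Mutations(Lambda) = ['A92E', 'E902N', 'F17R', 'F819I', 'M909Q']
Accumulating mutations along path to Theta:
  At Kappa: gained [] -> total []
  At Alpha: gained ['M909Q', 'E902N'] -> total ['E902N', 'M909Q']
  At Zeta: gained ['F819I', 'A92E'] -> total ['A92E', 'E902N', 'F819I', 'M909Q']
  At Lambda: gained ['F17R'] -> total ['A92E', 'E902N', 'F17R', 'F819I', 'M909Q']
  At Theta: gained ['G780T'] -> total ['A92E', 'E902N', 'F17R', 'F819I', 'G780T', 'M909Q']
Mutations(Theta) = ['A92E', 'E902N', 'F17R', 'F819I', 'G780T', 'M909Q']
Intersection: ['A92E', 'E902N', 'F17R', 'F819I', 'M909Q'] ∩ ['A92E', 'E902N', 'F17R', 'F819I', 'G780T', 'M909Q'] = ['A92E', 'E902N', 'F17R', 'F819I', 'M909Q']

Answer: A92E,E902N,F17R,F819I,M909Q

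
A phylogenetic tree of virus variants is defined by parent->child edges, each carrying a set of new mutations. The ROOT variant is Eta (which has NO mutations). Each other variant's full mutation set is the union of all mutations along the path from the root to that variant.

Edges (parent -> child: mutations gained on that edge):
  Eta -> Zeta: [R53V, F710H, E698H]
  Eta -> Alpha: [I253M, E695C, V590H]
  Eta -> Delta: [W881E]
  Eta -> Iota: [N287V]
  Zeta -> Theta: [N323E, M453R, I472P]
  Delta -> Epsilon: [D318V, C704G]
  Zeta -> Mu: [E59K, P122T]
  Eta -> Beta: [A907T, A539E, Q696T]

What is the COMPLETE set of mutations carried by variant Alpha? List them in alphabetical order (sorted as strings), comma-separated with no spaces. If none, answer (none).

At Eta: gained [] -> total []
At Alpha: gained ['I253M', 'E695C', 'V590H'] -> total ['E695C', 'I253M', 'V590H']

Answer: E695C,I253M,V590H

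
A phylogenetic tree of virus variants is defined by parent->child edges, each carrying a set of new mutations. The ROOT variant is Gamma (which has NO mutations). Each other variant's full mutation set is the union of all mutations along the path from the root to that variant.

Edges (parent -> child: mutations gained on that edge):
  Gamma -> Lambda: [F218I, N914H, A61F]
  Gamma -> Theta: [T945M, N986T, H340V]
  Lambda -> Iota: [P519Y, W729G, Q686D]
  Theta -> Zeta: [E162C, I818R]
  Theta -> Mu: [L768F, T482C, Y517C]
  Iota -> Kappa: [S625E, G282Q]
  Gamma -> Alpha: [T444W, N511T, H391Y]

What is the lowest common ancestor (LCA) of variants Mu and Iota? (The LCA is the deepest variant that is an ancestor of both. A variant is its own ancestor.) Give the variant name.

Path from root to Mu: Gamma -> Theta -> Mu
  ancestors of Mu: {Gamma, Theta, Mu}
Path from root to Iota: Gamma -> Lambda -> Iota
  ancestors of Iota: {Gamma, Lambda, Iota}
Common ancestors: {Gamma}
Walk up from Iota: Iota (not in ancestors of Mu), Lambda (not in ancestors of Mu), Gamma (in ancestors of Mu)
Deepest common ancestor (LCA) = Gamma

Answer: Gamma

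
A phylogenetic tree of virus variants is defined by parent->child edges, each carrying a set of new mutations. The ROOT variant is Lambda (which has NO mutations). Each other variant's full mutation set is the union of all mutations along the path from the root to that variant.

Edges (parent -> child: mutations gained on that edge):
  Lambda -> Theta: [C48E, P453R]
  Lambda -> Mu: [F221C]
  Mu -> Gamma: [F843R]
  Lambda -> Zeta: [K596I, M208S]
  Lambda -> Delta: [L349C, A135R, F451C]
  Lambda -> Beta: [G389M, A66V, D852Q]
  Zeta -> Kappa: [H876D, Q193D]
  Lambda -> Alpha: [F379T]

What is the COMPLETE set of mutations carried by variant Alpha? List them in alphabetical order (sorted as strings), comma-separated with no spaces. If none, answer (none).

At Lambda: gained [] -> total []
At Alpha: gained ['F379T'] -> total ['F379T']

Answer: F379T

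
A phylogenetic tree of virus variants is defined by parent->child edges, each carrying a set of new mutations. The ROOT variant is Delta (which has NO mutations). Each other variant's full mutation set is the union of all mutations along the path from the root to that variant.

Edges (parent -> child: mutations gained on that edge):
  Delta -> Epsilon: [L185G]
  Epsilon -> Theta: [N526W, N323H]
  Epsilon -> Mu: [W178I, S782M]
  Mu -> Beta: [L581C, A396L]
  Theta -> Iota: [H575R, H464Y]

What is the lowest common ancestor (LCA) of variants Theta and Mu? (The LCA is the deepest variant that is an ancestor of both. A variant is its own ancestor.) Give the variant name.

Answer: Epsilon

Derivation:
Path from root to Theta: Delta -> Epsilon -> Theta
  ancestors of Theta: {Delta, Epsilon, Theta}
Path from root to Mu: Delta -> Epsilon -> Mu
  ancestors of Mu: {Delta, Epsilon, Mu}
Common ancestors: {Delta, Epsilon}
Walk up from Mu: Mu (not in ancestors of Theta), Epsilon (in ancestors of Theta), Delta (in ancestors of Theta)
Deepest common ancestor (LCA) = Epsilon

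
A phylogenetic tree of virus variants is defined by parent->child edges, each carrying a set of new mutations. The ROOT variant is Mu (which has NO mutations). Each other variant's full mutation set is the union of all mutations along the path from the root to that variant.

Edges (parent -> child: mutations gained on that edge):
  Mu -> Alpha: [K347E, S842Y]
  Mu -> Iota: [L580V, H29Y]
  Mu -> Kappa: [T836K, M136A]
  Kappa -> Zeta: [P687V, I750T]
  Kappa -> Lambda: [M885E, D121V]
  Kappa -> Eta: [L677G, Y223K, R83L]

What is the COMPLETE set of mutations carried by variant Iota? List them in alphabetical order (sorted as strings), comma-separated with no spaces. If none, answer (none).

Answer: H29Y,L580V

Derivation:
At Mu: gained [] -> total []
At Iota: gained ['L580V', 'H29Y'] -> total ['H29Y', 'L580V']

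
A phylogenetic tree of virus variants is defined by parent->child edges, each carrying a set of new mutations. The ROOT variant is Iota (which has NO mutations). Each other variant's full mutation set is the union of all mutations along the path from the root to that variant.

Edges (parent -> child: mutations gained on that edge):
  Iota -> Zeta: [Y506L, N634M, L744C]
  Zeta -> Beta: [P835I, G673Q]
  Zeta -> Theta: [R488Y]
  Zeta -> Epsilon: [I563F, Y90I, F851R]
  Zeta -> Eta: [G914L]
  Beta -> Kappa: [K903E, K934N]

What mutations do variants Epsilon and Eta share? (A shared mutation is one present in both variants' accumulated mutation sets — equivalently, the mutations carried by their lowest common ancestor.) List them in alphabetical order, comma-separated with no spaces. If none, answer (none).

Accumulating mutations along path to Epsilon:
  At Iota: gained [] -> total []
  At Zeta: gained ['Y506L', 'N634M', 'L744C'] -> total ['L744C', 'N634M', 'Y506L']
  At Epsilon: gained ['I563F', 'Y90I', 'F851R'] -> total ['F851R', 'I563F', 'L744C', 'N634M', 'Y506L', 'Y90I']
Mutations(Epsilon) = ['F851R', 'I563F', 'L744C', 'N634M', 'Y506L', 'Y90I']
Accumulating mutations along path to Eta:
  At Iota: gained [] -> total []
  At Zeta: gained ['Y506L', 'N634M', 'L744C'] -> total ['L744C', 'N634M', 'Y506L']
  At Eta: gained ['G914L'] -> total ['G914L', 'L744C', 'N634M', 'Y506L']
Mutations(Eta) = ['G914L', 'L744C', 'N634M', 'Y506L']
Intersection: ['F851R', 'I563F', 'L744C', 'N634M', 'Y506L', 'Y90I'] ∩ ['G914L', 'L744C', 'N634M', 'Y506L'] = ['L744C', 'N634M', 'Y506L']

Answer: L744C,N634M,Y506L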